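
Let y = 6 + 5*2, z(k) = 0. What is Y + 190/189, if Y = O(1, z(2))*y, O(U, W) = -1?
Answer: -2834/189 ≈ -14.995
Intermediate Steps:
y = 16 (y = 6 + 10 = 16)
Y = -16 (Y = -1*16 = -16)
Y + 190/189 = -16 + 190/189 = -2834/189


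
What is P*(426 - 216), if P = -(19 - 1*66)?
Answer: 9870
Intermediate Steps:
P = 47 (P = -(19 - 66) = -1*(-47) = 47)
P*(426 - 216) = 47*(426 - 216) = 47*210 = 9870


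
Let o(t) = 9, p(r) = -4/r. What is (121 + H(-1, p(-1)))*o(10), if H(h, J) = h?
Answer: 1080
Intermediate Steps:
(121 + H(-1, p(-1)))*o(10) = (121 - 1)*9 = 120*9 = 1080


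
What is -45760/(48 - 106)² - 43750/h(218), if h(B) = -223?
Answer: 34242630/187543 ≈ 182.59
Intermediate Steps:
-45760/(48 - 106)² - 43750/h(218) = -45760/(48 - 106)² - 43750/(-223) = -45760/((-58)²) - 43750*(-1/223) = -45760/3364 + 43750/223 = -45760*1/3364 + 43750/223 = -11440/841 + 43750/223 = 34242630/187543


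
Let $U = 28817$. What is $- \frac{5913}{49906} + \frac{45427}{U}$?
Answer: $\frac{2096684941}{1438141202} \approx 1.4579$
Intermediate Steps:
$- \frac{5913}{49906} + \frac{45427}{U} = - \frac{5913}{49906} + \frac{45427}{28817} = \frac{2096684941}{1438141202}$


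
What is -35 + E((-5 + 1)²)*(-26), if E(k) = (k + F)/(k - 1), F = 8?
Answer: -383/5 ≈ -76.600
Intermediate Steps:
E(k) = (8 + k)/(-1 + k) (E(k) = (k + 8)/(k - 1) = (8 + k)/(-1 + k))
-35 + E((-5 + 1)²)*(-26) = -35 + ((8 + (-5 + 1)²)/(-1 + (-5 + 1)²))*(-26) = -35 + ((8 + (-4)²)/(-1 + (-4)²))*(-26) = -35 + ((8 + 16)/(-1 + 16))*(-26) = -35 + (24/15)*(-26) = -35 + ((1/15)*24)*(-26) = -35 + (8/5)*(-26) = -35 - 208/5 = -383/5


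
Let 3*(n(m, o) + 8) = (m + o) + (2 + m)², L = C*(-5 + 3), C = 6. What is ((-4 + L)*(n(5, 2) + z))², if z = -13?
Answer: 12544/9 ≈ 1393.8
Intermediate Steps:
L = -12 (L = 6*(-5 + 3) = 6*(-2) = -12)
n(m, o) = -8 + m/3 + o/3 + (2 + m)²/3 (n(m, o) = -8 + ((m + o) + (2 + m)²)/3 = -8 + (m + o + (2 + m)²)/3 = -8 + (m/3 + o/3 + (2 + m)²/3) = -8 + m/3 + o/3 + (2 + m)²/3)
((-4 + L)*(n(5, 2) + z))² = ((-4 - 12)*((-8 + (⅓)*5 + (⅓)*2 + (2 + 5)²/3) - 13))² = (-16*((-8 + 5/3 + ⅔ + (⅓)*7²) - 13))² = (-16*((-8 + 5/3 + ⅔ + (⅓)*49) - 13))² = (-16*((-8 + 5/3 + ⅔ + 49/3) - 13))² = (-16*(32/3 - 13))² = (-16*(-7/3))² = (112/3)² = 12544/9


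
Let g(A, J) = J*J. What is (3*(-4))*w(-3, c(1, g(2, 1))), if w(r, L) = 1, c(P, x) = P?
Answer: -12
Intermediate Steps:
g(A, J) = J**2
(3*(-4))*w(-3, c(1, g(2, 1))) = (3*(-4))*1 = -12*1 = -12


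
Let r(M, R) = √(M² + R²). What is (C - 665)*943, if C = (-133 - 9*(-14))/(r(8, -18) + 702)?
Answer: -154398122711/246208 + 6601*√97/246208 ≈ -6.2710e+5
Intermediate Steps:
C = -7/(702 + 2*√97) (C = (-133 - 9*(-14))/(√(8² + (-18)²) + 702) = (-133 + 126)/(√(64 + 324) + 702) = -7/(√388 + 702) = -7/(2*√97 + 702) = -7/(702 + 2*√97) ≈ -0.0096993)
(C - 665)*943 = ((-2457/246208 + 7*√97/246208) - 665)*943 = (-163730777/246208 + 7*√97/246208)*943 = -154398122711/246208 + 6601*√97/246208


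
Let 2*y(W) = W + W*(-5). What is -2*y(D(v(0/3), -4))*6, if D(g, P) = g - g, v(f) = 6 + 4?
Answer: 0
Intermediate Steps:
v(f) = 10
D(g, P) = 0
y(W) = -2*W (y(W) = (W + W*(-5))/2 = (W - 5*W)/2 = (-4*W)/2 = -2*W)
-2*y(D(v(0/3), -4))*6 = -(-4)*0*6 = -2*0*6 = 0*6 = 0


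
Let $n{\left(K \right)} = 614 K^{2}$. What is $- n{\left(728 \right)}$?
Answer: $-325410176$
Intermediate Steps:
$- n{\left(728 \right)} = - 614 \cdot 728^{2} = - 614 \cdot 529984 = \left(-1\right) 325410176 = -325410176$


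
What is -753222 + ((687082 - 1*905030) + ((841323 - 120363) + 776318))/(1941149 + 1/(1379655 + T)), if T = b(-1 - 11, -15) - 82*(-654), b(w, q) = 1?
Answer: -2095625824606817654/2782217803317 ≈ -7.5322e+5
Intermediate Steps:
T = 53629 (T = 1 - 82*(-654) = 1 + 53628 = 53629)
-753222 + ((687082 - 1*905030) + ((841323 - 120363) + 776318))/(1941149 + 1/(1379655 + T)) = -753222 + ((687082 - 1*905030) + ((841323 - 120363) + 776318))/(1941149 + 1/(1379655 + 53629)) = -753222 + ((687082 - 905030) + (720960 + 776318))/(1941149 + 1/1433284) = -753222 + (-217948 + 1497278)/(1941149 + 1/1433284) = -753222 + 1279330/(2782217803317/1433284) = -753222 + 1279330*(1433284/2782217803317) = -753222 + 1833643219720/2782217803317 = -2095625824606817654/2782217803317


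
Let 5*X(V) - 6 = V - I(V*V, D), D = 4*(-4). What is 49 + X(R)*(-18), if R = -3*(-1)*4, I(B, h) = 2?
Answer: -43/5 ≈ -8.6000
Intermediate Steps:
D = -16
R = 12 (R = 3*4 = 12)
X(V) = 4/5 + V/5 (X(V) = 6/5 + (V - 1*2)/5 = 6/5 + (V - 2)/5 = 6/5 + (-2 + V)/5 = 6/5 + (-2/5 + V/5) = 4/5 + V/5)
49 + X(R)*(-18) = 49 + (4/5 + (1/5)*12)*(-18) = 49 + (4/5 + 12/5)*(-18) = 49 + (16/5)*(-18) = 49 - 288/5 = -43/5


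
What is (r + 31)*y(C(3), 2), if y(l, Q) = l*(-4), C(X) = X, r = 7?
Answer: -456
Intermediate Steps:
y(l, Q) = -4*l
(r + 31)*y(C(3), 2) = (7 + 31)*(-4*3) = 38*(-12) = -456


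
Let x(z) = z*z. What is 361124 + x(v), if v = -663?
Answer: 800693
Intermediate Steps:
x(z) = z²
361124 + x(v) = 361124 + (-663)² = 361124 + 439569 = 800693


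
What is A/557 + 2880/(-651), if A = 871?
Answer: -345713/120869 ≈ -2.8602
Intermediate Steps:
A/557 + 2880/(-651) = 871/557 + 2880/(-651) = 871*(1/557) + 2880*(-1/651) = 871/557 - 960/217 = -345713/120869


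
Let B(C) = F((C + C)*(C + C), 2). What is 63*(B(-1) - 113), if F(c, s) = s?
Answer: -6993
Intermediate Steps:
B(C) = 2
63*(B(-1) - 113) = 63*(2 - 113) = 63*(-111) = -6993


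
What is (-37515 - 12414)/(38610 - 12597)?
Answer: -16643/8671 ≈ -1.9194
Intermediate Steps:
(-37515 - 12414)/(38610 - 12597) = -49929/26013 = -49929*1/26013 = -16643/8671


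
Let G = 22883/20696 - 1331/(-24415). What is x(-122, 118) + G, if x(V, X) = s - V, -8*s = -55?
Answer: 8213231197/63161605 ≈ 130.04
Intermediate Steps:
s = 55/8 (s = -⅛*(-55) = 55/8 ≈ 6.8750)
x(V, X) = 55/8 - V
G = 586234821/505292840 (G = 22883*(1/20696) - 1331*(-1/24415) = 22883/20696 + 1331/24415 = 586234821/505292840 ≈ 1.1602)
x(-122, 118) + G = (55/8 - 1*(-122)) + 586234821/505292840 = (55/8 + 122) + 586234821/505292840 = 1031/8 + 586234821/505292840 = 8213231197/63161605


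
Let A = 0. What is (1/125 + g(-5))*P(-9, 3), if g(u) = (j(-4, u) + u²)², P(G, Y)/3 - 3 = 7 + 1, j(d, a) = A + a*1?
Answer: 1650033/125 ≈ 13200.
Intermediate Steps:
j(d, a) = a (j(d, a) = 0 + a*1 = 0 + a = a)
P(G, Y) = 33 (P(G, Y) = 9 + 3*(7 + 1) = 9 + 3*8 = 9 + 24 = 33)
g(u) = (u + u²)²
(1/125 + g(-5))*P(-9, 3) = (1/125 + (-5)²*(1 - 5)²)*33 = (1/125 + 25*(-4)²)*33 = (1/125 + 25*16)*33 = (1/125 + 400)*33 = (50001/125)*33 = 1650033/125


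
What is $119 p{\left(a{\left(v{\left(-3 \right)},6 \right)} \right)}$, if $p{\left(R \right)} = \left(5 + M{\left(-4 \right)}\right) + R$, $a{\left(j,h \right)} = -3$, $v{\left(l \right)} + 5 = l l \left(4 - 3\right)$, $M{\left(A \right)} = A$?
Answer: $-238$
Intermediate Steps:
$v{\left(l \right)} = -5 + l^{2}$ ($v{\left(l \right)} = -5 + l l \left(4 - 3\right) = -5 + l^{2} \cdot 1 = -5 + l^{2}$)
$p{\left(R \right)} = 1 + R$ ($p{\left(R \right)} = \left(5 - 4\right) + R = 1 + R$)
$119 p{\left(a{\left(v{\left(-3 \right)},6 \right)} \right)} = 119 \left(1 - 3\right) = 119 \left(-2\right) = -238$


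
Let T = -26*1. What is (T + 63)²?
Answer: 1369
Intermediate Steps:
T = -26
(T + 63)² = (-26 + 63)² = 37² = 1369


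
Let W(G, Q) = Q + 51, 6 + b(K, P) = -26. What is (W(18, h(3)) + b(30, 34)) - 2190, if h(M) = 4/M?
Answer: -6509/3 ≈ -2169.7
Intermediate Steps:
b(K, P) = -32 (b(K, P) = -6 - 26 = -32)
W(G, Q) = 51 + Q
(W(18, h(3)) + b(30, 34)) - 2190 = ((51 + 4/3) - 32) - 2190 = (157/3 - 32) - 2190 = 61/3 - 2190 = -6509/3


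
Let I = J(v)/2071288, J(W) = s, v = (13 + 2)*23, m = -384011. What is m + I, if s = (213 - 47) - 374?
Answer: -99424672047/258911 ≈ -3.8401e+5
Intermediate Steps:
v = 345 (v = 15*23 = 345)
s = -208 (s = 166 - 374 = -208)
J(W) = -208
I = -26/258911 (I = -208/2071288 = -208*1/2071288 = -26/258911 ≈ -0.00010042)
m + I = -384011 - 26/258911 = -99424672047/258911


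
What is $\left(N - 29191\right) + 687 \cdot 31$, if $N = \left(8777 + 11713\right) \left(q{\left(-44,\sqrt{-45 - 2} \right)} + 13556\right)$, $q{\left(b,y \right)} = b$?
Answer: $276852986$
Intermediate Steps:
$N = 276860880$ ($N = \left(8777 + 11713\right) \left(-44 + 13556\right) = 20490 \cdot 13512 = 276860880$)
$\left(N - 29191\right) + 687 \cdot 31 = \left(276860880 - 29191\right) + 687 \cdot 31 = 276831689 + 21297 = 276852986$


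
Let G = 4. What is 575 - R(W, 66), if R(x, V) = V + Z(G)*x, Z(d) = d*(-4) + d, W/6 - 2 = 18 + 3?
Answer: 2165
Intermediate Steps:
W = 138 (W = 12 + 6*(18 + 3) = 12 + 6*21 = 12 + 126 = 138)
Z(d) = -3*d (Z(d) = -4*d + d = -3*d)
R(x, V) = V - 12*x (R(x, V) = V + (-3*4)*x = V - 12*x)
575 - R(W, 66) = 575 - (66 - 12*138) = 575 - (66 - 1656) = 575 - 1*(-1590) = 575 + 1590 = 2165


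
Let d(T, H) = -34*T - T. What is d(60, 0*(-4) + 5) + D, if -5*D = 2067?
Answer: -12567/5 ≈ -2513.4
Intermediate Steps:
D = -2067/5 (D = -⅕*2067 = -2067/5 ≈ -413.40)
d(T, H) = -35*T
d(60, 0*(-4) + 5) + D = -35*60 - 2067/5 = -2100 - 2067/5 = -12567/5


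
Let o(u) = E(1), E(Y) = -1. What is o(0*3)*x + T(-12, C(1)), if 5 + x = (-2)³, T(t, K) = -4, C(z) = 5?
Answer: 9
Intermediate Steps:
o(u) = -1
x = -13 (x = -5 + (-2)³ = -5 - 8 = -13)
o(0*3)*x + T(-12, C(1)) = -1*(-13) - 4 = 13 - 4 = 9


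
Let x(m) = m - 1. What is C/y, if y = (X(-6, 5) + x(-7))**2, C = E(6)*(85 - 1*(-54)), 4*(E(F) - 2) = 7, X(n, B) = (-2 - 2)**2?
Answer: 2085/256 ≈ 8.1445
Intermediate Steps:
X(n, B) = 16 (X(n, B) = (-4)**2 = 16)
E(F) = 15/4 (E(F) = 2 + (1/4)*7 = 2 + 7/4 = 15/4)
C = 2085/4 (C = 15*(85 - 1*(-54))/4 = 15*(85 + 54)/4 = (15/4)*139 = 2085/4 ≈ 521.25)
x(m) = -1 + m
y = 64 (y = (16 + (-1 - 7))**2 = (16 - 8)**2 = 8**2 = 64)
C/y = (2085/4)/64 = (2085/4)*(1/64) = 2085/256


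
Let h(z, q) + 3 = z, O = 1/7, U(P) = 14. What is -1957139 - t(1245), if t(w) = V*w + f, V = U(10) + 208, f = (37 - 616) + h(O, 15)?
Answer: -15630630/7 ≈ -2.2329e+6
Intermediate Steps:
O = ⅐ ≈ 0.14286
h(z, q) = -3 + z
f = -4073/7 (f = (37 - 616) + (-3 + ⅐) = -579 - 20/7 = -4073/7 ≈ -581.86)
V = 222 (V = 14 + 208 = 222)
t(w) = -4073/7 + 222*w (t(w) = 222*w - 4073/7 = -4073/7 + 222*w)
-1957139 - t(1245) = -1957139 - (-4073/7 + 222*1245) = -1957139 - (-4073/7 + 276390) = -1957139 - 1*1930657/7 = -1957139 - 1930657/7 = -15630630/7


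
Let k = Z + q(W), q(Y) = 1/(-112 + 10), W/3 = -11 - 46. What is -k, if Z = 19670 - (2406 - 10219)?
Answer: -2803265/102 ≈ -27483.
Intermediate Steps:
W = -171 (W = 3*(-11 - 46) = 3*(-57) = -171)
q(Y) = -1/102 (q(Y) = 1/(-102) = -1/102)
Z = 27483 (Z = 19670 - 1*(-7813) = 19670 + 7813 = 27483)
k = 2803265/102 (k = 27483 - 1/102 = 2803265/102 ≈ 27483.)
-k = -1*2803265/102 = -2803265/102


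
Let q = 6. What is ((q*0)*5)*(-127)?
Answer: 0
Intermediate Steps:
((q*0)*5)*(-127) = ((6*0)*5)*(-127) = (0*5)*(-127) = 0*(-127) = 0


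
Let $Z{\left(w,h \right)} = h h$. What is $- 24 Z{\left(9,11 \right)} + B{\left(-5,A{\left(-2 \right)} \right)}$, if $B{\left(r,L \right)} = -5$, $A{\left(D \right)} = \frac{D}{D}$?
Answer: $-2909$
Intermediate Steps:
$Z{\left(w,h \right)} = h^{2}$
$A{\left(D \right)} = 1$
$- 24 Z{\left(9,11 \right)} + B{\left(-5,A{\left(-2 \right)} \right)} = - 24 \cdot 11^{2} - 5 = \left(-24\right) 121 - 5 = -2904 - 5 = -2909$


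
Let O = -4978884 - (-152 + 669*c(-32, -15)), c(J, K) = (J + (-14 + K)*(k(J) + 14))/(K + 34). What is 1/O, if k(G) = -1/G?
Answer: -608/3017672951 ≈ -2.0148e-7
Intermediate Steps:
c(J, K) = (J + (-14 + K)*(14 - 1/J))/(34 + K) (c(J, K) = (J + (-14 + K)*(-1/J + 14))/(K + 34) = (J + (-14 + K)*(14 - 1/J))/(34 + K))
O = -3017672951/608 (O = -4978884 - (-152 + 669*((14 - 1*(-15) - 32*(-196 - 32 + 14*(-15)))/((-32)*(34 - 15)))) = -4978884 - (-152 + 669*(-1/32*(14 + 15 - 32*(-196 - 32 - 210))/19)) = -4978884 - (-152 + 669*(-1/32*1/19*(14 + 15 - 32*(-438)))) = -4978884 - (-152 + 669*(-1/32*1/19*(14 + 15 + 14016))) = -4978884 - (-152 + 669*(-1/32*1/19*14045)) = -4978884 - (-152 + 669*(-14045/608)) = -4978884 - (-152 - 9396105/608) = -4978884 - 1*(-9488521/608) = -4978884 + 9488521/608 = -3017672951/608 ≈ -4.9633e+6)
1/O = 1/(-3017672951/608) = -608/3017672951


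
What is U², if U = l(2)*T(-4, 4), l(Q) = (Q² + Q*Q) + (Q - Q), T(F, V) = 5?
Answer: 1600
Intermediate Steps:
l(Q) = 2*Q² (l(Q) = (Q² + Q²) + 0 = 2*Q² + 0 = 2*Q²)
U = 40 (U = (2*2²)*5 = (2*4)*5 = 8*5 = 40)
U² = 40² = 1600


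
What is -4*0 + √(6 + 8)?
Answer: √14 ≈ 3.7417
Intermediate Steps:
-4*0 + √(6 + 8) = 0 + √14 = √14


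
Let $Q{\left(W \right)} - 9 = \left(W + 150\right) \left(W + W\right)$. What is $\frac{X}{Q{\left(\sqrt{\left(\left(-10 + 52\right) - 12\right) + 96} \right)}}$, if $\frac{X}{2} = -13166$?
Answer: $\frac{763628}{1252431} - \frac{2633200 \sqrt{14}}{1252431} \approx -7.257$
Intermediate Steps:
$X = -26332$ ($X = 2 \left(-13166\right) = -26332$)
$Q{\left(W \right)} = 9 + 2 W \left(150 + W\right)$ ($Q{\left(W \right)} = 9 + \left(W + 150\right) \left(W + W\right) = 9 + \left(150 + W\right) 2 W = 9 + 2 W \left(150 + W\right)$)
$\frac{X}{Q{\left(\sqrt{\left(\left(-10 + 52\right) - 12\right) + 96} \right)}} = - \frac{26332}{9 + 2 \left(\sqrt{\left(\left(-10 + 52\right) - 12\right) + 96}\right)^{2} + 300 \sqrt{\left(\left(-10 + 52\right) - 12\right) + 96}} = - \frac{26332}{9 + 2 \left(\sqrt{\left(42 - 12\right) + 96}\right)^{2} + 300 \sqrt{\left(42 - 12\right) + 96}} = - \frac{26332}{9 + 2 \left(\sqrt{30 + 96}\right)^{2} + 300 \sqrt{30 + 96}} = - \frac{26332}{9 + 2 \left(\sqrt{126}\right)^{2} + 300 \sqrt{126}} = - \frac{26332}{9 + 2 \left(3 \sqrt{14}\right)^{2} + 300 \cdot 3 \sqrt{14}} = - \frac{26332}{9 + 2 \cdot 126 + 900 \sqrt{14}} = - \frac{26332}{9 + 252 + 900 \sqrt{14}} = - \frac{26332}{261 + 900 \sqrt{14}}$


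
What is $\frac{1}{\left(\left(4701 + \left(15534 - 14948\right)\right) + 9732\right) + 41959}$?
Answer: $\frac{1}{56978} \approx 1.7551 \cdot 10^{-5}$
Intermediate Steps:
$\frac{1}{\left(\left(4701 + \left(15534 - 14948\right)\right) + 9732\right) + 41959} = \frac{1}{\left(\left(4701 + 586\right) + 9732\right) + 41959} = \frac{1}{\left(5287 + 9732\right) + 41959} = \frac{1}{15019 + 41959} = \frac{1}{56978}$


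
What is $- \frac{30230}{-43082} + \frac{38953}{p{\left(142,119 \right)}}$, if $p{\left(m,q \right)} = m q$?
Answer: $\frac{1094499843}{363999818} \approx 3.0069$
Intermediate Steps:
$- \frac{30230}{-43082} + \frac{38953}{p{\left(142,119 \right)}} = - \frac{30230}{-43082} + \frac{38953}{142 \cdot 119} = \left(-30230\right) \left(- \frac{1}{43082}\right) + \frac{38953}{16898} = \frac{15115}{21541} + 38953 \cdot \frac{1}{16898} = \frac{15115}{21541} + \frac{38953}{16898} = \frac{1094499843}{363999818}$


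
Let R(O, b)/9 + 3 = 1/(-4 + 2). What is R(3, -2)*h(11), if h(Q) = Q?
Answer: -693/2 ≈ -346.50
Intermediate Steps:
R(O, b) = -63/2 (R(O, b) = -27 + 9/(-4 + 2) = -27 + 9/(-2) = -27 + 9*(-1/2) = -27 - 9/2 = -63/2)
R(3, -2)*h(11) = -63/2*11 = -693/2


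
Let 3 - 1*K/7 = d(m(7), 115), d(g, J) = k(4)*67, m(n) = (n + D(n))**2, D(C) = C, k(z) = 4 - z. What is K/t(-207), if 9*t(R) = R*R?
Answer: 7/1587 ≈ 0.0044108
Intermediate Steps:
m(n) = 4*n**2 (m(n) = (n + n)**2 = (2*n)**2 = 4*n**2)
t(R) = R**2/9 (t(R) = (R*R)/9 = R**2/9)
d(g, J) = 0 (d(g, J) = (4 - 1*4)*67 = (4 - 4)*67 = 0*67 = 0)
K = 21 (K = 21 - 7*0 = 21 + 0 = 21)
K/t(-207) = 21/(((1/9)*(-207)**2)) = 21/(((1/9)*42849)) = 21/4761 = 21*(1/4761) = 7/1587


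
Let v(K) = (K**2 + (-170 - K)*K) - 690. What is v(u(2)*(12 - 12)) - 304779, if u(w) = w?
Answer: -305469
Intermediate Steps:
v(K) = -690 + K**2 + K*(-170 - K) (v(K) = (K**2 + K*(-170 - K)) - 690 = -690 + K**2 + K*(-170 - K))
v(u(2)*(12 - 12)) - 304779 = (-690 - 340*(12 - 12)) - 304779 = (-690 - 340*0) - 304779 = (-690 - 170*0) - 304779 = (-690 + 0) - 304779 = -690 - 304779 = -305469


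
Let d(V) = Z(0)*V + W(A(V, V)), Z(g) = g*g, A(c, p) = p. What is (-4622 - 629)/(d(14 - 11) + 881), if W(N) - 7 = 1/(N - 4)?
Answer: -5251/887 ≈ -5.9200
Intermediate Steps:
W(N) = 7 + 1/(-4 + N) (W(N) = 7 + 1/(N - 4) = 7 + 1/(-4 + N))
Z(g) = g**2
d(V) = (-27 + 7*V)/(-4 + V) (d(V) = 0**2*V + (-27 + 7*V)/(-4 + V) = 0*V + (-27 + 7*V)/(-4 + V) = 0 + (-27 + 7*V)/(-4 + V) = (-27 + 7*V)/(-4 + V))
(-4622 - 629)/(d(14 - 11) + 881) = (-4622 - 629)/((-27 + 7*(14 - 11))/(-4 + (14 - 11)) + 881) = -5251/((-27 + 7*3)/(-4 + 3) + 881) = -5251/((-27 + 21)/(-1) + 881) = -5251/(-1*(-6) + 881) = -5251/(6 + 881) = -5251/887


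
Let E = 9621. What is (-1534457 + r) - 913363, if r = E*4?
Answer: -2409336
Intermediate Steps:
r = 38484 (r = 9621*4 = 38484)
(-1534457 + r) - 913363 = (-1534457 + 38484) - 913363 = -1495973 - 913363 = -2409336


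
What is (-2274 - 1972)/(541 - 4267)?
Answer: 2123/1863 ≈ 1.1396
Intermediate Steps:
(-2274 - 1972)/(541 - 4267) = -4246/(-3726) = -4246*(-1/3726) = 2123/1863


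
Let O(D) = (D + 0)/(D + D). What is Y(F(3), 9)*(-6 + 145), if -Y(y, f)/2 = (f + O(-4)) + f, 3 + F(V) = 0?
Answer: -5143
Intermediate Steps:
F(V) = -3 (F(V) = -3 + 0 = -3)
O(D) = 1/2 (O(D) = D/((2*D)) = D*(1/(2*D)) = 1/2)
Y(y, f) = -1 - 4*f (Y(y, f) = -2*((f + 1/2) + f) = -2*((1/2 + f) + f) = -2*(1/2 + 2*f) = -1 - 4*f)
Y(F(3), 9)*(-6 + 145) = (-1 - 4*9)*(-6 + 145) = (-1 - 36)*139 = -37*139 = -5143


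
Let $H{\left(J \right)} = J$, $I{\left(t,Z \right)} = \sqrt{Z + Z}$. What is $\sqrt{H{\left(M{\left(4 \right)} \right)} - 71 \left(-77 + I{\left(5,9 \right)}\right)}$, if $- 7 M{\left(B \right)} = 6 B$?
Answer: $\frac{\sqrt{267715 - 10437 \sqrt{2}}}{7} \approx 71.849$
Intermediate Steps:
$I{\left(t,Z \right)} = \sqrt{2} \sqrt{Z}$ ($I{\left(t,Z \right)} = \sqrt{2 Z} = \sqrt{2} \sqrt{Z}$)
$M{\left(B \right)} = - \frac{6 B}{7}$
$\sqrt{H{\left(M{\left(4 \right)} \right)} - 71 \left(-77 + I{\left(5,9 \right)}\right)} = \sqrt{\left(- \frac{6}{7}\right) 4 - 71 \left(-77 + \sqrt{2} \sqrt{9}\right)} = \sqrt{- \frac{24}{7} - 71 \left(-77 + \sqrt{2} \cdot 3\right)} = \sqrt{- \frac{24}{7} - 71 \left(-77 + 3 \sqrt{2}\right)} = \sqrt{- \frac{24}{7} + \left(5467 - 213 \sqrt{2}\right)} = \sqrt{\frac{38245}{7} - 213 \sqrt{2}}$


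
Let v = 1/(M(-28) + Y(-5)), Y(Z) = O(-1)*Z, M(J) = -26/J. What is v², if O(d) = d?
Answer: 196/6889 ≈ 0.028451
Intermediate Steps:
Y(Z) = -Z
v = 14/83 (v = 1/(-26/(-28) - 1*(-5)) = 1/(-26*(-1/28) + 5) = 1/(13/14 + 5) = 1/(83/14) = 14/83 ≈ 0.16867)
v² = (14/83)² = 196/6889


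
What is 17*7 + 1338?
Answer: 1457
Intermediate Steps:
17*7 + 1338 = 119 + 1338 = 1457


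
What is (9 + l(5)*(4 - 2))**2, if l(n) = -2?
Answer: 25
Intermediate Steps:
(9 + l(5)*(4 - 2))**2 = (9 - 2*(4 - 2))**2 = (9 - 2*2)**2 = (9 - 4)**2 = 5**2 = 25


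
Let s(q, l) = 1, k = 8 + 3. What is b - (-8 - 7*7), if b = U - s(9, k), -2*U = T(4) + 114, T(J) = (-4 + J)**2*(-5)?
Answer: -1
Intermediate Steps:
k = 11
T(J) = -5*(-4 + J)**2
U = -57 (U = -(-5*(-4 + 4)**2 + 114)/2 = -(-5*0**2 + 114)/2 = -(-5*0 + 114)/2 = -(0 + 114)/2 = -1/2*114 = -57)
b = -58 (b = -57 - 1*1 = -57 - 1 = -58)
b - (-8 - 7*7) = -58 - (-8 - 7*7) = -58 - (-8 - 49) = -58 - 1*(-57) = -58 + 57 = -1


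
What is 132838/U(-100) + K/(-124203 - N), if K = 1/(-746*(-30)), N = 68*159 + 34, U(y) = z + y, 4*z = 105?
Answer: -321191297766107/178321400580 ≈ -1801.2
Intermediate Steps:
z = 105/4 (z = (¼)*105 = 105/4 ≈ 26.250)
U(y) = 105/4 + y
N = 10846 (N = 10812 + 34 = 10846)
K = 1/22380 ≈ 4.4683e-5
132838/U(-100) + K/(-124203 - N) = 132838/(105/4 - 100) + 1/(22380*(-124203 - 1*10846)) = 132838/(-295/4) + 1/(22380*(-124203 - 10846)) = 132838*(-4/295) + (1/22380)/(-135049) = -531352/295 + (1/22380)*(-1/135049) = -531352/295 - 1/3022396620 = -321191297766107/178321400580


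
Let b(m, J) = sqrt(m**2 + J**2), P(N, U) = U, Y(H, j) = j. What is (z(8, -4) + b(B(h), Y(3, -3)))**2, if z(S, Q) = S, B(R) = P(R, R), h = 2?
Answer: (8 + sqrt(13))**2 ≈ 134.69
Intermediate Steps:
B(R) = R
b(m, J) = sqrt(J**2 + m**2)
(z(8, -4) + b(B(h), Y(3, -3)))**2 = (8 + sqrt((-3)**2 + 2**2))**2 = (8 + sqrt(9 + 4))**2 = (8 + sqrt(13))**2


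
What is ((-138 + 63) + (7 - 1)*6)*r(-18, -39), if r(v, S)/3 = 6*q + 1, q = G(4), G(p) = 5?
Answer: -3627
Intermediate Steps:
q = 5
r(v, S) = 93 (r(v, S) = 3*(6*5 + 1) = 3*(30 + 1) = 3*31 = 93)
((-138 + 63) + (7 - 1)*6)*r(-18, -39) = ((-138 + 63) + (7 - 1)*6)*93 = (-75 + 6*6)*93 = (-75 + 36)*93 = -39*93 = -3627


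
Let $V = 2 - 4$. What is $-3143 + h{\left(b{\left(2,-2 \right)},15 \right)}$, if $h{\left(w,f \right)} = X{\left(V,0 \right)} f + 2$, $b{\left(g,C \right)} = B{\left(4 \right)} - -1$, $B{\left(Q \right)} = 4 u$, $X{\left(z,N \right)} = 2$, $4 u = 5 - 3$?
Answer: $-3111$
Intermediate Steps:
$V = -2$ ($V = 2 - 4 = -2$)
$u = \frac{1}{2}$ ($u = \frac{5 - 3}{4} = \frac{1}{4} \cdot 2 = \frac{1}{2} \approx 0.5$)
$B{\left(Q \right)} = 2$ ($B{\left(Q \right)} = 4 \cdot \frac{1}{2} = 2$)
$b{\left(g,C \right)} = 3$ ($b{\left(g,C \right)} = 2 - -1 = 2 + 1 = 3$)
$h{\left(w,f \right)} = 2 + 2 f$ ($h{\left(w,f \right)} = 2 f + 2 = 2 + 2 f$)
$-3143 + h{\left(b{\left(2,-2 \right)},15 \right)} = -3143 + \left(2 + 2 \cdot 15\right) = -3143 + \left(2 + 30\right) = -3143 + 32 = -3111$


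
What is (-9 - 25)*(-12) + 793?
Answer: 1201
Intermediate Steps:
(-9 - 25)*(-12) + 793 = -34*(-12) + 793 = 408 + 793 = 1201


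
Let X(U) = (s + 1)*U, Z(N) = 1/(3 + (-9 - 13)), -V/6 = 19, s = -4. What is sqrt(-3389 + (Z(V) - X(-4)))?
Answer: 6*I*sqrt(34105)/19 ≈ 58.319*I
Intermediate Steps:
V = -114 (V = -6*19 = -114)
Z(N) = -1/19 (Z(N) = 1/(3 - 22) = 1/(-19) = -1/19)
X(U) = -3*U (X(U) = (-4 + 1)*U = -3*U)
sqrt(-3389 + (Z(V) - X(-4))) = sqrt(-3389 + (-1/19 - (-3)*(-4))) = sqrt(-3389 + (-1/19 - 1*12)) = sqrt(-3389 + (-1/19 - 12)) = sqrt(-3389 - 229/19) = sqrt(-64620/19) = 6*I*sqrt(34105)/19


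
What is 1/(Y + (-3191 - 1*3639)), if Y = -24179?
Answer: -1/31009 ≈ -3.2249e-5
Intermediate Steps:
1/(Y + (-3191 - 1*3639)) = 1/(-24179 + (-3191 - 1*3639)) = 1/(-24179 + (-3191 - 3639)) = 1/(-24179 - 6830) = 1/(-31009) = -1/31009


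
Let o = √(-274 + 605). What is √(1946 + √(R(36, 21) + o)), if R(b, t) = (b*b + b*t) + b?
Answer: √(1946 + √(2088 + √331)) ≈ 44.631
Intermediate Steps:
R(b, t) = b + b² + b*t (R(b, t) = (b² + b*t) + b = b + b² + b*t)
o = √331 ≈ 18.193
√(1946 + √(R(36, 21) + o)) = √(1946 + √(36*(1 + 36 + 21) + √331)) = √(1946 + √(36*58 + √331)) = √(1946 + √(2088 + √331))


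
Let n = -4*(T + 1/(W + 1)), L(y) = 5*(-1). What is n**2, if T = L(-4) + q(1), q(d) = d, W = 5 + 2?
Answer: 961/4 ≈ 240.25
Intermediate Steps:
W = 7
L(y) = -5
T = -4 (T = -5 + 1 = -4)
n = 31/2 (n = -4*(-4 + 1/(7 + 1)) = -4*(-4 + 1/8) = -4*(-31/8) = 31/2 ≈ 15.500)
n**2 = (31/2)**2 = 961/4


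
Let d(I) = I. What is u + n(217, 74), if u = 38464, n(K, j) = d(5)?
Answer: 38469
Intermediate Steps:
n(K, j) = 5
u + n(217, 74) = 38464 + 5 = 38469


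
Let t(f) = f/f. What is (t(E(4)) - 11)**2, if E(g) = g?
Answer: 100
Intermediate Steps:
t(f) = 1
(t(E(4)) - 11)**2 = (1 - 11)**2 = (-10)**2 = 100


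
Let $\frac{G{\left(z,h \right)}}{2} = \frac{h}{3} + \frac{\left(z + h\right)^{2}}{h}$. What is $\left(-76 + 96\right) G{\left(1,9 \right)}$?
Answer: $\frac{5080}{9} \approx 564.44$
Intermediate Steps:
$G{\left(z,h \right)} = \frac{2 h}{3} + \frac{2 \left(h + z\right)^{2}}{h}$ ($G{\left(z,h \right)} = 2 \left(\frac{h}{3} + \frac{\left(z + h\right)^{2}}{h}\right) = 2 \left(h \frac{1}{3} + \frac{\left(h + z\right)^{2}}{h}\right) = 2 \left(\frac{h}{3} + \frac{\left(h + z\right)^{2}}{h}\right) = \frac{2 h}{3} + \frac{2 \left(h + z\right)^{2}}{h}$)
$\left(-76 + 96\right) G{\left(1,9 \right)} = \left(-76 + 96\right) \left(\frac{2}{3} \cdot 9 + \frac{2 \left(9 + 1\right)^{2}}{9}\right) = 20 \left(6 + 2 \cdot \frac{1}{9} \cdot 10^{2}\right) = 20 \left(6 + 2 \cdot \frac{1}{9} \cdot 100\right) = 20 \left(6 + \frac{200}{9}\right) = 20 \cdot \frac{254}{9} = \frac{5080}{9}$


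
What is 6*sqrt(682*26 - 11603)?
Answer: 18*sqrt(681) ≈ 469.73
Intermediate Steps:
6*sqrt(682*26 - 11603) = 6*sqrt(17732 - 11603) = 6*sqrt(6129) = 6*(3*sqrt(681)) = 18*sqrt(681)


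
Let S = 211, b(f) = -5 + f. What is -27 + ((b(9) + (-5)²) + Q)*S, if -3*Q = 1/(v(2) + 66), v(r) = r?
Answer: 1242557/204 ≈ 6091.0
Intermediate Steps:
Q = -1/204 (Q = -1/(3*(2 + 66)) = -⅓/68 = -⅓*1/68 = -1/204 ≈ -0.0049020)
-27 + ((b(9) + (-5)²) + Q)*S = -27 + (((-5 + 9) + (-5)²) - 1/204)*211 = -27 + ((4 + 25) - 1/204)*211 = -27 + (29 - 1/204)*211 = -27 + (5915/204)*211 = -27 + 1248065/204 = 1242557/204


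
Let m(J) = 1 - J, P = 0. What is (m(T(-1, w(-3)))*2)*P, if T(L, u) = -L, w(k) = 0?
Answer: 0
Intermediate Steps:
(m(T(-1, w(-3)))*2)*P = ((1 - (-1)*(-1))*2)*0 = ((1 - 1*1)*2)*0 = ((1 - 1)*2)*0 = (0*2)*0 = 0*0 = 0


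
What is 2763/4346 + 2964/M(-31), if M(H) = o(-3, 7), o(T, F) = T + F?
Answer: 3223149/4346 ≈ 741.64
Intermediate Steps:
o(T, F) = F + T
M(H) = 4 (M(H) = 7 - 3 = 4)
2763/4346 + 2964/M(-31) = 2763/4346 + 2964/4 = 2763*(1/4346) + 2964*(¼) = 2763/4346 + 741 = 3223149/4346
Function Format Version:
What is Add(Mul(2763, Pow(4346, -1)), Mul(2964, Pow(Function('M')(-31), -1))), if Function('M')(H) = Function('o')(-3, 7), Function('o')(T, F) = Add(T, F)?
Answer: Rational(3223149, 4346) ≈ 741.64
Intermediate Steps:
Function('o')(T, F) = Add(F, T)
Function('M')(H) = 4 (Function('M')(H) = Add(7, -3) = 4)
Add(Mul(2763, Pow(4346, -1)), Mul(2964, Pow(Function('M')(-31), -1))) = Add(Mul(2763, Pow(4346, -1)), Mul(2964, Pow(4, -1))) = Add(Mul(2763, Rational(1, 4346)), Mul(2964, Rational(1, 4))) = Add(Rational(2763, 4346), 741) = Rational(3223149, 4346)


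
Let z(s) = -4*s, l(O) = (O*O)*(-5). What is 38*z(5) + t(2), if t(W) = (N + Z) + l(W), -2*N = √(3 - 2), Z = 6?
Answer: -1549/2 ≈ -774.50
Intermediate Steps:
l(O) = -5*O² (l(O) = O²*(-5) = -5*O²)
N = -½ (N = -√(3 - 2)/2 = -√1/2 = -½*1 = -½ ≈ -0.50000)
t(W) = 11/2 - 5*W² (t(W) = (-½ + 6) - 5*W² = 11/2 - 5*W²)
38*z(5) + t(2) = 38*(-4*5) + (11/2 - 5*2²) = 38*(-20) + (11/2 - 5*4) = -760 + (11/2 - 20) = -760 - 29/2 = -1549/2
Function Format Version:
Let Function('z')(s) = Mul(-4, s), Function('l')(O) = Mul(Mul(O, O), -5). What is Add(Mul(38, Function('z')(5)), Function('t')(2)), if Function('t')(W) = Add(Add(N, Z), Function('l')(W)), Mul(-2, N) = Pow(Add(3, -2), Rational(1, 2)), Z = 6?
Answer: Rational(-1549, 2) ≈ -774.50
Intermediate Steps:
Function('l')(O) = Mul(-5, Pow(O, 2)) (Function('l')(O) = Mul(Pow(O, 2), -5) = Mul(-5, Pow(O, 2)))
N = Rational(-1, 2) (N = Mul(Rational(-1, 2), Pow(Add(3, -2), Rational(1, 2))) = Mul(Rational(-1, 2), Pow(1, Rational(1, 2))) = Mul(Rational(-1, 2), 1) = Rational(-1, 2) ≈ -0.50000)
Function('t')(W) = Add(Rational(11, 2), Mul(-5, Pow(W, 2))) (Function('t')(W) = Add(Add(Rational(-1, 2), 6), Mul(-5, Pow(W, 2))) = Add(Rational(11, 2), Mul(-5, Pow(W, 2))))
Add(Mul(38, Function('z')(5)), Function('t')(2)) = Add(Mul(38, Mul(-4, 5)), Add(Rational(11, 2), Mul(-5, Pow(2, 2)))) = Add(Mul(38, -20), Add(Rational(11, 2), Mul(-5, 4))) = Add(-760, Add(Rational(11, 2), -20)) = Add(-760, Rational(-29, 2)) = Rational(-1549, 2)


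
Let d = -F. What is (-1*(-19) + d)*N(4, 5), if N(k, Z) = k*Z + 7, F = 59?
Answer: -1080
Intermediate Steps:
N(k, Z) = 7 + Z*k (N(k, Z) = Z*k + 7 = 7 + Z*k)
d = -59 (d = -1*59 = -59)
(-1*(-19) + d)*N(4, 5) = (-1*(-19) - 59)*(7 + 5*4) = (19 - 59)*(7 + 20) = -40*27 = -1080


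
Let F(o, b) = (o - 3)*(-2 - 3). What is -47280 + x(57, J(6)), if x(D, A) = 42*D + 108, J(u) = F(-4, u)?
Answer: -44778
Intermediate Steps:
F(o, b) = 15 - 5*o (F(o, b) = (-3 + o)*(-5) = 15 - 5*o)
J(u) = 35 (J(u) = 15 - 5*(-4) = 15 + 20 = 35)
x(D, A) = 108 + 42*D
-47280 + x(57, J(6)) = -47280 + (108 + 42*57) = -47280 + (108 + 2394) = -47280 + 2502 = -44778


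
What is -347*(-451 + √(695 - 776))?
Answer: 156497 - 3123*I ≈ 1.565e+5 - 3123.0*I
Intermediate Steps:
-347*(-451 + √(695 - 776)) = -347*(-451 + √(-81)) = -347*(-451 + 9*I) = 156497 - 3123*I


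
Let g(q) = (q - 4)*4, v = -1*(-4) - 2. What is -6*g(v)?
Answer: 48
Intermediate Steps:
v = 2 (v = 4 - 2 = 2)
g(q) = -16 + 4*q (g(q) = (-4 + q)*4 = -16 + 4*q)
-6*g(v) = -6*(-16 + 4*2) = -6*(-16 + 8) = -6*(-8) = 48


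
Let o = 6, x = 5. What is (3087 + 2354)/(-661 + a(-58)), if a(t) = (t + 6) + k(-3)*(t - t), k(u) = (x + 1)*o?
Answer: -5441/713 ≈ -7.6311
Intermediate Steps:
k(u) = 36 (k(u) = (5 + 1)*6 = 6*6 = 36)
a(t) = 6 + t (a(t) = (t + 6) + 36*(t - t) = (6 + t) + 36*0 = (6 + t) + 0 = 6 + t)
(3087 + 2354)/(-661 + a(-58)) = (3087 + 2354)/(-661 + (6 - 58)) = 5441/(-661 - 52) = 5441/(-713) = 5441*(-1/713) = -5441/713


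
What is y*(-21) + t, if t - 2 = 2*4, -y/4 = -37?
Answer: -3098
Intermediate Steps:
y = 148 (y = -4*(-37) = 148)
t = 10 (t = 2 + 2*4 = 2 + 8 = 10)
y*(-21) + t = 148*(-21) + 10 = -3108 + 10 = -3098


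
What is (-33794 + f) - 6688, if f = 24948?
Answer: -15534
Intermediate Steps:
(-33794 + f) - 6688 = (-33794 + 24948) - 6688 = -8846 - 6688 = -15534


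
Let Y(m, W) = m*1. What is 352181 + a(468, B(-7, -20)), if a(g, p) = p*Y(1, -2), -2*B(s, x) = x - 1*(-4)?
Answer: 352189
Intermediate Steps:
Y(m, W) = m
B(s, x) = -2 - x/2 (B(s, x) = -(x - 1*(-4))/2 = -(x + 4)/2 = -(4 + x)/2 = -2 - x/2)
a(g, p) = p (a(g, p) = p*1 = p)
352181 + a(468, B(-7, -20)) = 352181 + (-2 - ½*(-20)) = 352181 + (-2 + 10) = 352181 + 8 = 352189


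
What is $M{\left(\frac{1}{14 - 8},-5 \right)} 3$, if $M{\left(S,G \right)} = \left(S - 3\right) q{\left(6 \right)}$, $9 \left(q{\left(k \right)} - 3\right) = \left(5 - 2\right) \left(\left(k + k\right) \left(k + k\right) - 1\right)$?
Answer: $- \frac{1292}{3} \approx -430.67$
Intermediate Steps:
$q{\left(k \right)} = \frac{8}{3} + \frac{4 k^{2}}{3}$ ($q{\left(k \right)} = 3 + \frac{\left(5 - 2\right) \left(\left(k + k\right) \left(k + k\right) - 1\right)}{9} = 3 + \frac{3 \left(2 k 2 k - 1\right)}{9} = 3 + \frac{3 \left(4 k^{2} - 1\right)}{9} = 3 + \frac{3 \left(-1 + 4 k^{2}\right)}{9} = 3 + \frac{-3 + 12 k^{2}}{9} = 3 + \left(- \frac{1}{3} + \frac{4 k^{2}}{3}\right) = \frac{8}{3} + \frac{4 k^{2}}{3}$)
$M{\left(S,G \right)} = -152 + \frac{152 S}{3}$ ($M{\left(S,G \right)} = \left(S - 3\right) \left(\frac{8}{3} + \frac{4 \cdot 6^{2}}{3}\right) = \left(-3 + S\right) \left(\frac{8}{3} + \frac{4}{3} \cdot 36\right) = \left(-3 + S\right) \left(\frac{8}{3} + 48\right) = \left(-3 + S\right) \frac{152}{3} = -152 + \frac{152 S}{3}$)
$M{\left(\frac{1}{14 - 8},-5 \right)} 3 = \left(-152 + \frac{152}{3 \left(14 - 8\right)}\right) 3 = \left(-152 + \frac{152}{3 \cdot 6}\right) 3 = \left(-152 + \frac{152}{3} \cdot \frac{1}{6}\right) 3 = \left(-152 + \frac{76}{9}\right) 3 = \left(- \frac{1292}{9}\right) 3 = - \frac{1292}{3}$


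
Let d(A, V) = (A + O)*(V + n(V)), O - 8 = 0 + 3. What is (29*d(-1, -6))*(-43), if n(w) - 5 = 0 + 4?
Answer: -37410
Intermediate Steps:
n(w) = 9 (n(w) = 5 + (0 + 4) = 5 + 4 = 9)
O = 11 (O = 8 + (0 + 3) = 8 + 3 = 11)
d(A, V) = (9 + V)*(11 + A) (d(A, V) = (A + 11)*(V + 9) = (11 + A)*(9 + V) = (9 + V)*(11 + A))
(29*d(-1, -6))*(-43) = (29*(99 + 9*(-1) + 11*(-6) - 1*(-6)))*(-43) = (29*(99 - 9 - 66 + 6))*(-43) = (29*30)*(-43) = 870*(-43) = -37410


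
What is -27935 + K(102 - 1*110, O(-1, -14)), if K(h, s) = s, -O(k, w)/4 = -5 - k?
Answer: -27919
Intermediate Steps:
O(k, w) = 20 + 4*k (O(k, w) = -4*(-5 - k) = 20 + 4*k)
-27935 + K(102 - 1*110, O(-1, -14)) = -27935 + (20 + 4*(-1)) = -27935 + (20 - 4) = -27935 + 16 = -27919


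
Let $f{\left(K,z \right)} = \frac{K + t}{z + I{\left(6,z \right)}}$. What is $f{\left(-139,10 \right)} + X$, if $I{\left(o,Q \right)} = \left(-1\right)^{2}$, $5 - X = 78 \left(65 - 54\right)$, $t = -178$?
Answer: $- \frac{9700}{11} \approx -881.82$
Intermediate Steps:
$X = -853$ ($X = 5 - 78 \left(65 - 54\right) = 5 - 78 \cdot 11 = 5 - 858 = -853$)
$I{\left(o,Q \right)} = 1$
$f{\left(K,z \right)} = \frac{-178 + K}{1 + z}$ ($f{\left(K,z \right)} = \frac{K - 178}{z + 1} = \frac{-178 + K}{1 + z}$)
$f{\left(-139,10 \right)} + X = \frac{-178 - 139}{1 + 10} - 853 = \frac{1}{11} \left(-317\right) - 853 = - \frac{317}{11} - 853 = - \frac{9700}{11}$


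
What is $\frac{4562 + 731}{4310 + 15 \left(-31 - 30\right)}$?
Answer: $\frac{5293}{3395} \approx 1.5591$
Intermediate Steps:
$\frac{4562 + 731}{4310 + 15 \left(-31 - 30\right)} = \frac{5293}{4310 + 15 \left(-61\right)} = \frac{5293}{4310 - 915} = \frac{5293}{3395}$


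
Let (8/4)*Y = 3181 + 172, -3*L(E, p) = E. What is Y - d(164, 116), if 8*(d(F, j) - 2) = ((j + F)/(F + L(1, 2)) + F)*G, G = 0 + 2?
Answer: 1603677/982 ≈ 1633.1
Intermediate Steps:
L(E, p) = -E/3
G = 2
d(F, j) = 2 + F/4 + (F + j)/(4*(-1/3 + F)) (d(F, j) = 2 + (((j + F)/(F - 1/3*1) + F)*2)/8 = 2 + (((F + j)/(F - 1/3) + F)*2)/8 = 2 + (((F + j)/(-1/3 + F) + F)*2)/8 = 2 + ((F + (F + j)/(-1/3 + F))*2)/8 = 2 + (2*F + 2*(F + j)/(-1/3 + F))/8 = 2 + (F/4 + (F + j)/(4*(-1/3 + F))) = 2 + F/4 + (F + j)/(4*(-1/3 + F)))
Y = 3353/2 (Y = (3181 + 172)/2 = (1/2)*3353 = 3353/2 ≈ 1676.5)
Y - d(164, 116) = 3353/2 - (-8 + 3*116 + 3*164**2 + 26*164)/(4*(-1 + 3*164)) = 3353/2 - (-8 + 348 + 3*26896 + 4264)/(4*(-1 + 492)) = 3353/2 - (-8 + 348 + 80688 + 4264)/(4*491) = 3353/2 - 85292/(4*491) = 3353/2 - 1*21323/491 = 3353/2 - 21323/491 = 1603677/982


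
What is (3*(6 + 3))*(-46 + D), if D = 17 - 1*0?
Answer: -783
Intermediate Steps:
D = 17 (D = 17 + 0 = 17)
(3*(6 + 3))*(-46 + D) = (3*(6 + 3))*(-46 + 17) = (3*9)*(-29) = 27*(-29) = -783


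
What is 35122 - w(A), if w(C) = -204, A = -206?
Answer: 35326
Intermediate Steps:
35122 - w(A) = 35122 - 1*(-204) = 35122 + 204 = 35326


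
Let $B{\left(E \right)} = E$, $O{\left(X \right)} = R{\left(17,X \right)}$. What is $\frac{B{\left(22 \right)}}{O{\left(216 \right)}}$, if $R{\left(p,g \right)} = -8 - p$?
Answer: $- \frac{22}{25} \approx -0.88$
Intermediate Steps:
$O{\left(X \right)} = -25$ ($O{\left(X \right)} = -8 - 17 = -25$)
$\frac{B{\left(22 \right)}}{O{\left(216 \right)}} = \frac{22}{-25} = 22 \left(- \frac{1}{25}\right) = - \frac{22}{25}$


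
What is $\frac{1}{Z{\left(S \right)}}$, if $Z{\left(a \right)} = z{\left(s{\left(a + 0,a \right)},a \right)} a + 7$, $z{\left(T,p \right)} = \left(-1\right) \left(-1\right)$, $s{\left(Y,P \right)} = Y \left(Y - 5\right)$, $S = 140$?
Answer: $\frac{1}{147} \approx 0.0068027$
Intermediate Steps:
$s{\left(Y,P \right)} = Y \left(-5 + Y\right)$
$z{\left(T,p \right)} = 1$
$Z{\left(a \right)} = 7 + a$ ($Z{\left(a \right)} = 1 a + 7 = a + 7 = 7 + a$)
$\frac{1}{Z{\left(S \right)}} = \frac{1}{7 + 140} = \frac{1}{147}$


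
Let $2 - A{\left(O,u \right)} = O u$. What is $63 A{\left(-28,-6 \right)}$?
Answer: $-10458$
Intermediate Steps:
$A{\left(O,u \right)} = 2 - O u$
$63 A{\left(-28,-6 \right)} = 63 \left(2 - \left(-28\right) \left(-6\right)\right) = 63 \left(2 - 168\right) = 63 \left(-166\right) = -10458$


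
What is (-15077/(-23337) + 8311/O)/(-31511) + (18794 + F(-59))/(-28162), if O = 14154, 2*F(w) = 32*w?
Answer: -30967075180506005/48853833388646706 ≈ -0.63387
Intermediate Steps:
F(w) = 16*w (F(w) = (32*w)/2 = 16*w)
(-15077/(-23337) + 8311/O)/(-31511) + (18794 + F(-59))/(-28162) = (-15077/(-23337) + 8311/14154)/(-31511) + (18794 + 16*(-59))/(-28162) = (-15077*(-1/23337) + 8311*(1/14154))*(-1/31511) + (18794 - 944)*(-1/28162) = (15077/23337 + 8311/14154)*(-1/31511) + 17850*(-1/28162) = (135784555/110103966)*(-1/31511) - 8925/14081 = -135784555/3469486072626 - 8925/14081 = -30967075180506005/48853833388646706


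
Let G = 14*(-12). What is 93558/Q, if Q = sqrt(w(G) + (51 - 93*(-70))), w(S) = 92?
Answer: 93558*sqrt(6653)/6653 ≈ 1147.0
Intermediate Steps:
G = -168
Q = sqrt(6653) (Q = sqrt(92 + (51 - 93*(-70))) = sqrt(92 + (51 + 6510)) = sqrt(92 + 6561) = sqrt(6653) ≈ 81.566)
93558/Q = 93558/(sqrt(6653)) = 93558*(sqrt(6653)/6653) = 93558*sqrt(6653)/6653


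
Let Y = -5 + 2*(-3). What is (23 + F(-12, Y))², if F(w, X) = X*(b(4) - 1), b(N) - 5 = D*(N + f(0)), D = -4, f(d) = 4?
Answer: 109561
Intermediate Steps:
Y = -11 (Y = -5 - 6 = -11)
b(N) = -11 - 4*N (b(N) = 5 - 4*(N + 4) = 5 - 4*(4 + N) = 5 + (-16 - 4*N) = -11 - 4*N)
F(w, X) = -28*X (F(w, X) = X*((-11 - 4*4) - 1) = X*((-11 - 16) - 1) = X*(-27 - 1) = X*(-28) = -28*X)
(23 + F(-12, Y))² = (23 - 28*(-11))² = (23 + 308)² = 331² = 109561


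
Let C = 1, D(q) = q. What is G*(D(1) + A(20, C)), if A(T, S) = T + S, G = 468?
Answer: 10296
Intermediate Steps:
A(T, S) = S + T
G*(D(1) + A(20, C)) = 468*(1 + (1 + 20)) = 468*(1 + 21) = 468*22 = 10296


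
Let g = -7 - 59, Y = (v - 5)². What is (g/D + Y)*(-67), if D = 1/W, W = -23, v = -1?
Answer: -104118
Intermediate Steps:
D = -1/23 (D = 1/(-23) = -1/23 ≈ -0.043478)
Y = 36 (Y = (-1 - 5)² = (-6)² = 36)
g = -66
(g/D + Y)*(-67) = (-66/(-1/23) + 36)*(-67) = (-66*(-23) + 36)*(-67) = (1518 + 36)*(-67) = 1554*(-67) = -104118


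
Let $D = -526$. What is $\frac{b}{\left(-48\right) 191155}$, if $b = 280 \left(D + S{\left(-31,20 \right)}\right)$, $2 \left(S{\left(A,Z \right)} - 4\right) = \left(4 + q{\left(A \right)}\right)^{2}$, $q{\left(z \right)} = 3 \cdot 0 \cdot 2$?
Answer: $\frac{1799}{114693} \approx 0.015685$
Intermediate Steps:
$q{\left(z \right)} = 0$ ($q{\left(z \right)} = 0 \cdot 2 = 0$)
$S{\left(A,Z \right)} = 12$ ($S{\left(A,Z \right)} = 4 + \frac{\left(4 + 0\right)^{2}}{2} = 4 + \frac{4^{2}}{2} = 4 + \frac{1}{2} \cdot 16 = 4 + 8 = 12$)
$b = -143920$ ($b = 280 \left(-526 + 12\right) = 280 \left(-514\right) = -143920$)
$\frac{b}{\left(-48\right) 191155} = - \frac{143920}{\left(-48\right) 191155} = - \frac{143920}{-9175440} = \left(-143920\right) \left(- \frac{1}{9175440}\right) = \frac{1799}{114693}$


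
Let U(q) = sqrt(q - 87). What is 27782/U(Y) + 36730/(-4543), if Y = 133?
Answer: -36730/4543 + 13891*sqrt(46)/23 ≈ 4088.1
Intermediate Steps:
U(q) = sqrt(-87 + q)
27782/U(Y) + 36730/(-4543) = 27782/(sqrt(-87 + 133)) + 36730/(-4543) = 27782/(sqrt(46)) + 36730*(-1/4543) = 27782*(sqrt(46)/46) - 36730/4543 = 13891*sqrt(46)/23 - 36730/4543 = -36730/4543 + 13891*sqrt(46)/23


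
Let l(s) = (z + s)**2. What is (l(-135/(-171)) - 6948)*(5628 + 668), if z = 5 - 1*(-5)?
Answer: -15527214088/361 ≈ -4.3012e+7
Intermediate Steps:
z = 10 (z = 5 + 5 = 10)
l(s) = (10 + s)**2
(l(-135/(-171)) - 6948)*(5628 + 668) = ((10 - 135/(-171))**2 - 6948)*(5628 + 668) = ((10 - 135*(-1/171))**2 - 6948)*6296 = ((10 + 15/19)**2 - 6948)*6296 = ((205/19)**2 - 6948)*6296 = (42025/361 - 6948)*6296 = -2466203/361*6296 = -15527214088/361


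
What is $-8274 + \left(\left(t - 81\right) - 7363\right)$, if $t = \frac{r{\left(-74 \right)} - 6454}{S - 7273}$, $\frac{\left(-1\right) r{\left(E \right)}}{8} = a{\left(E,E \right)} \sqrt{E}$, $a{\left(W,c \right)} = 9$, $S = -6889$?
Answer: $- \frac{111295931}{7081} + \frac{36 i \sqrt{74}}{7081} \approx -15718.0 + 0.043734 i$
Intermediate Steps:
$r{\left(E \right)} = - 72 \sqrt{E}$ ($r{\left(E \right)} = - 8 \cdot 9 \sqrt{E} = - 72 \sqrt{E}$)
$t = \frac{3227}{7081} + \frac{36 i \sqrt{74}}{7081}$ ($t = \frac{- 72 \sqrt{-74} - 6454}{-6889 - 7273} = \frac{- 72 i \sqrt{74} - 6454}{-14162} = \left(- 72 i \sqrt{74} - 6454\right) \left(- \frac{1}{14162}\right) = \left(-6454 - 72 i \sqrt{74}\right) \left(- \frac{1}{14162}\right) = \frac{3227}{7081} + \frac{36 i \sqrt{74}}{7081} \approx 0.45573 + 0.043734 i$)
$-8274 + \left(\left(t - 81\right) - 7363\right) = -8274 - \left(\frac{52707737}{7081} - \frac{36 i \sqrt{74}}{7081}\right) = - \frac{111295931}{7081} + \frac{36 i \sqrt{74}}{7081}$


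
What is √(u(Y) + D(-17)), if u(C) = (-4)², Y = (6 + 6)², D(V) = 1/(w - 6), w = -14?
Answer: √1595/10 ≈ 3.9937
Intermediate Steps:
D(V) = -1/20 (D(V) = 1/(-14 - 6) = 1/(-20) = -1/20)
Y = 144 (Y = 12² = 144)
u(C) = 16
√(u(Y) + D(-17)) = √(16 - 1/20) = √(319/20) = √1595/10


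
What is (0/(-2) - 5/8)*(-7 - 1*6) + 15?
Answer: 185/8 ≈ 23.125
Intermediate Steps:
(0/(-2) - 5/8)*(-7 - 1*6) + 15 = (0*(-1/2) - 5*1/8)*(-7 - 6) + 15 = (0 - 5/8)*(-13) + 15 = -5/8*(-13) + 15 = 65/8 + 15 = 185/8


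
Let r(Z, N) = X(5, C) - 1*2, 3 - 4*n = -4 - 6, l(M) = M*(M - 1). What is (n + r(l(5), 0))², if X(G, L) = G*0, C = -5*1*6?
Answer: 25/16 ≈ 1.5625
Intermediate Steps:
l(M) = M*(-1 + M)
C = -30 (C = -5*6 = -30)
X(G, L) = 0
n = 13/4 (n = ¾ - (-4 - 6)/4 = ¾ - ¼*(-10) = ¾ + 5/2 = 13/4 ≈ 3.2500)
r(Z, N) = -2 (r(Z, N) = 0 - 1*2 = 0 - 2 = -2)
(n + r(l(5), 0))² = (13/4 - 2)² = (5/4)² = 25/16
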